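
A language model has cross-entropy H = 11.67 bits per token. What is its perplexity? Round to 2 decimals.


Perplexity formula: PP = 2^H
H = 11.67
PP = 2^11.67
Decompose: 2^11.67 = 2^11 * 2^0.67
2^11 = 2048, 2^0.67 ~ 1.5910730
PP ~ 2048 * 1.5910730 = 3258.5175040
Rounded to 2 decimals: 3258.52

3258.52


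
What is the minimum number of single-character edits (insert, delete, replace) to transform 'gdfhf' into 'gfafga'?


Building DP table for s1='gdfhf' (len 5) and s2='gfafga' (len 6):
       g  f  a  f  g  a
    0  1  2  3  4  5  6
  g 1  0  1  2  3  4  5
  d 2  1  1  2  3  4  5
  f 3  2  1  2  2  3  4
  h 4  3  2  2  3  3  4
  f 5  4  3  3  2  3  4
Edit distance = dp[5][6] = 4

4


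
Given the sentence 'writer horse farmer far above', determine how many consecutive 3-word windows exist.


Word trigrams from [5] words:
  Trigram 1: (writer horse farmer)
  Trigram 2: (horse farmer far)
  Trigram 3: (farmer far above)
Total word trigrams: 5 - 2 = 3

3


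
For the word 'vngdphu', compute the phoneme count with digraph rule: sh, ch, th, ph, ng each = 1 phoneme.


Parsing 'vngdphu' greedily, digraphs first:
  'v' -> consonant phoneme (phonemes so far: 1)
  'ng' -> digraph (1 consonant phoneme) (phonemes so far: 2)
  'd' -> consonant phoneme (phonemes so far: 3)
  'ph' -> digraph (1 consonant phoneme) (phonemes so far: 4)
  'u' -> vowel phoneme (phonemes so far: 5)
Total phonemes: 5

5


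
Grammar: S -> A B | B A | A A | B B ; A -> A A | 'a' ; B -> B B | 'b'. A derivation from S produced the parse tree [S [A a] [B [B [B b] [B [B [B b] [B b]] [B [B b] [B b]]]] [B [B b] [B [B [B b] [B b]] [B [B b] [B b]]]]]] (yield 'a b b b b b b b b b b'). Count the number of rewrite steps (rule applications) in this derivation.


Every bracketed nonterminal node [X ...] in the tree is produced by exactly one rule application.
Reading the tree off as a leftmost derivation:
  Step 1: S  =>  A B   (applied S -> A B)
  Step 2: A B  =>  a B   (applied A -> a)
  Step 3: a B  =>  a B B   (applied B -> B B)
  Step 4: a B B  =>  a B B B   (applied B -> B B)
  Step 5: a B B B  =>  a b B B   (applied B -> b)
  Step 6: a b B B  =>  a b B B B   (applied B -> B B)
  Step 7: a b B B B  =>  a b B B B B   (applied B -> B B)
  Step 8: a b B B B B  =>  a b b B B B   (applied B -> b)
  Step 9: a b b B B B  =>  a b b b B B   (applied B -> b)
  Step 10: a b b b B B  =>  a b b b B B B   (applied B -> B B)
  Step 11: a b b b B B B  =>  a b b b b B B   (applied B -> b)
  Step 12: a b b b b B B  =>  a b b b b b B   (applied B -> b)
  Step 13: a b b b b b B  =>  a b b b b b B B   (applied B -> B B)
  Step 14: a b b b b b B B  =>  a b b b b b b B   (applied B -> b)
  Step 15: a b b b b b b B  =>  a b b b b b b B B   (applied B -> B B)
  Step 16: a b b b b b b B B  =>  a b b b b b b B B B   (applied B -> B B)
  Step 17: a b b b b b b B B B  =>  a b b b b b b b B B   (applied B -> b)
  Step 18: a b b b b b b b B B  =>  a b b b b b b b b B   (applied B -> b)
  Step 19: a b b b b b b b b B  =>  a b b b b b b b b B B   (applied B -> B B)
  Step 20: a b b b b b b b b B B  =>  a b b b b b b b b b B   (applied B -> b)
  Step 21: a b b b b b b b b b B  =>  a b b b b b b b b b b   (applied B -> b)
Final yield: a b b b b b b b b b b
Total rewrite steps: 21

21


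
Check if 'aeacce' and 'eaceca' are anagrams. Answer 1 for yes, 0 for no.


Sort characters of 'aeacce': 'aaccee'
Sort characters of 'eaceca': 'aaccee'
Sorted forms match -> they ARE anagrams
Result: 1

1


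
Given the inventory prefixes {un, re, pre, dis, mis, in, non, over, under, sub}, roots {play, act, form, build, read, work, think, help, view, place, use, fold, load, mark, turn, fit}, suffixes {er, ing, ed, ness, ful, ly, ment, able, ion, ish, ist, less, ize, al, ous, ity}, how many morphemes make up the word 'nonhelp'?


Segmenting 'nonhelp' against the inventory:
  'non' -> prefix (morpheme 1)
  'help' -> root (morpheme 2)
Total morphemes: 2

2


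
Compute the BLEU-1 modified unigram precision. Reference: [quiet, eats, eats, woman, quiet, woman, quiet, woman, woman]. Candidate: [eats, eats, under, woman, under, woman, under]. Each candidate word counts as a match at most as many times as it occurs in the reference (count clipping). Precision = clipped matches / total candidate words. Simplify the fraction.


Reference word counts: {'eats': 2, 'quiet': 3, 'woman': 4}
Checking each candidate word (with clipping):
  'eats' -> in reference (ref count 2, used 1/2) -> match (matches: 1)
  'eats' -> in reference (ref count 2, used 2/2) -> match (matches: 2)
  'under' -> not in reference -> no match (matches: 2)
  'woman' -> in reference (ref count 4, used 1/4) -> match (matches: 3)
  'under' -> not in reference -> no match (matches: 3)
  'woman' -> in reference (ref count 4, used 2/4) -> match (matches: 4)
  'under' -> not in reference -> no match (matches: 4)
Clipped matches: 4, Candidate length: 7
Precision = 4/7

4/7


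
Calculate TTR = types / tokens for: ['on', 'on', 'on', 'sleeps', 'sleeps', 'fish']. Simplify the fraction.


Tokens: 6
Unique types: ('fish', 'on', 'sleeps') = 3
TTR = 3/6
Simplify: divide both by 3 -> 1/2
TTR = 1/2

1/2


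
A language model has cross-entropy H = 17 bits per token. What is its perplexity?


Perplexity formula: PP = 2^H
H = 17
PP = 2^17
PP = 2^17 = 131072

131072


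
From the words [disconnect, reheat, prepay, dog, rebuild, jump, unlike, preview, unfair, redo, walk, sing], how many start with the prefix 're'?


Checking each word for prefix 're':
  'disconnect' -> no (count: 0)
  'reheat' -> YES, starts with 're' (count: 1)
  'prepay' -> no (count: 1)
  'dog' -> no (count: 1)
  'rebuild' -> YES, starts with 're' (count: 2)
  'jump' -> no (count: 2)
  'unlike' -> no (count: 2)
  'preview' -> no (count: 2)
  'unfair' -> no (count: 2)
  'redo' -> YES, starts with 're' (count: 3)
  'walk' -> no (count: 3)
  'sing' -> no (count: 3)
Total with prefix 're': 3

3


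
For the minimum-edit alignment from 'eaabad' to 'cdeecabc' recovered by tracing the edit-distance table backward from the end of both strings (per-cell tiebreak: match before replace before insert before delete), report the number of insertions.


Edit distance = 6. Backtracking from cell (6, 8) with preference match > replace > insert > delete,
then listing the resulting alignment 'eaabad' -> 'cdeecabc' left to right:
  Step 1: insert 'c' [insertion #1]
  Step 2: insert 'd' [insertion #2]
  Step 3: insert 'e' [insertion #3]
  Step 4: keep 'e'
  Step 5: replace a->c
  Step 6: keep 'a'
  Step 7: keep 'b'
  Step 8: delete 'a'
  Step 9: replace d->c
Total insertions: 3

3


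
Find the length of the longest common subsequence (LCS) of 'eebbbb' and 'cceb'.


DP table for LCS of 'eebbbb' and 'cceb':
       c  c  e  b
    0  0  0  0  0
  e 0  0  0  1  1
  e 0  0  0  1  1
  b 0  0  0  1  2
  b 0  0  0  1  2
  b 0  0  0  1  2
  b 0  0  0  1  2
LCS: 'eb'
LCS length = 2

2


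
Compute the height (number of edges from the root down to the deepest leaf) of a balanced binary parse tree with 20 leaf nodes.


In a balanced binary tree with n leaves the deepest leaf is ceil(log2(n)) edges below the root.
log2(20) = 4.3219
ceil(4.3219) = 5
height (edges) = 5

5


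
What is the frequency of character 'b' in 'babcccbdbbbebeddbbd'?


Scanning 'babcccbdbbbebeddbbd' for 'b':
  Position 0: 'b' -> MATCH (count: 1)
  Position 2: 'b' -> MATCH (count: 2)
  Position 6: 'b' -> MATCH (count: 3)
  Position 8: 'b' -> MATCH (count: 4)
  Position 9: 'b' -> MATCH (count: 5)
  Position 10: 'b' -> MATCH (count: 6)
  Position 12: 'b' -> MATCH (count: 7)
  Position 16: 'b' -> MATCH (count: 8)
  Position 17: 'b' -> MATCH (count: 9)
Total occurrences of 'b': 9

9


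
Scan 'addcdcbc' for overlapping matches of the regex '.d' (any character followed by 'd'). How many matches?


Pattern: .d means any character followed by 'd'.
Scanning 'addcdcbc' position-by-position:
  Pos 0: window 'ad' -> MATCH
  Pos 1: window 'dd' -> MATCH
  Pos 2: window 'dc' -> no
  Pos 3: window 'cd' -> MATCH
  Pos 4: window 'dc' -> no
  Pos 5: window 'cb' -> no
  Pos 6: window 'bc' -> no
  Pos 7: window 'c' -> no
Total matches: 3

3


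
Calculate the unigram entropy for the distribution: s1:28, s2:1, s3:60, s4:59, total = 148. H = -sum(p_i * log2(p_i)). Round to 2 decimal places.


Computing entropy H = -sum(p_i * log2(p_i)):
  s1: p = 28/148 = 0.1892, -p*log2(p) = 0.4545
  s2: p = 1/148 = 0.0068, -p*log2(p) = 0.0487
  s3: p = 60/148 = 0.4054, -p*log2(p) = 0.5281
  s4: p = 59/148 = 0.3986, -p*log2(p) = 0.5289
H = sum of terms = 1.5602
Rounded to 2 decimals: 1.56

1.56


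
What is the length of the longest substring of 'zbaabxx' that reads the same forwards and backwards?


Scanning 'zbaabxx' for palindromic substrings.
Substring at positions 1-4: 'baab'.
Check: reverse('baab') = 'baab' -> palindrome confirmed.
Neighbouring characters ('z' / 'x') break symmetry, so it cannot extend further.
No longer palindromic substring exists; longest length = 4

4


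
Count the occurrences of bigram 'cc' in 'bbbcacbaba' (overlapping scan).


Scanning 'bbbcacbaba' for bigram 'cc':
  Position 0: 'bb' -> no
  Position 1: 'bb' -> no
  Position 2: 'bc' -> no
  Position 3: 'ca' -> no
  Position 4: 'ac' -> no
  Position 5: 'cb' -> no
  Position 6: 'ba' -> no
  Position 7: 'ab' -> no
  Position 8: 'ba' -> no
Total matches: 0

0


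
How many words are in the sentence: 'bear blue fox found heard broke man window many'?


Counting words by splitting on spaces:
  Word 1: 'bear'
  Word 2: 'blue'
  Word 3: 'fox'
  Word 4: 'found'
  Word 5: 'heard'
  Word 6: 'broke'
  Word 7: 'man'
  Word 8: 'window'
  Word 9: 'many'
Total words: 9

9


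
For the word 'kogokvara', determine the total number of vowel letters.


Scanning each character of 'kogokvara':
  Position 1: 'k' -> consonant (running count: 0)
  Position 2: 'o' -> vowel (running count: 1)
  Position 3: 'g' -> consonant (running count: 1)
  Position 4: 'o' -> vowel (running count: 2)
  Position 5: 'k' -> consonant (running count: 2)
  Position 6: 'v' -> consonant (running count: 2)
  Position 7: 'a' -> vowel (running count: 3)
  Position 8: 'r' -> consonant (running count: 3)
  Position 9: 'a' -> vowel (running count: 4)
Total vowels: 4

4


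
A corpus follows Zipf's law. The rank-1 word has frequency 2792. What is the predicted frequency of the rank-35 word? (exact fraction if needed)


Zipf's law: freq(rank) = f1 / rank
f1 = 2792, rank = 35
freq = 2792 / 35
GCD(2792, 35) = 1
Simplified: 2792/35

2792/35


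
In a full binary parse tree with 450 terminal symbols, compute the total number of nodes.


Leaf nodes (terminals): 450
Internal nodes = n - 1 = 450 - 1 = 449
Total = leaves + internal = 450 + 449 = 899

899


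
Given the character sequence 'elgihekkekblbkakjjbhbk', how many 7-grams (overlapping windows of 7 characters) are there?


String 'elgihekkekblbkakjjbhbk' has length L = 22.
Number of overlapping n-grams = L - n + 1
Substituting: 22 - 7 + 1 = 16

16


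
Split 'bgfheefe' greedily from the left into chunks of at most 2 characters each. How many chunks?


'bgfheefe' has 8 characters.
Chunking with max size 2:
  Chunk 1: 'bg' (positions 0-1)
  Chunk 2: 'fh' (positions 2-3)
  Chunk 3: 'ee' (positions 4-5)
  Chunk 4: 'fe' (positions 6-7)
Total chunks: ceil(8 / 2) = 4

4


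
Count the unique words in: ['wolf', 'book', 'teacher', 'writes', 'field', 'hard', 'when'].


Listing all tokens and tracking unique types:
  Token 1: 'wolf' -> NEW (unique so far: 1)
  Token 2: 'book' -> NEW (unique so far: 2)
  Token 3: 'teacher' -> NEW (unique so far: 3)
  Token 4: 'writes' -> NEW (unique so far: 4)
  Token 5: 'field' -> NEW (unique so far: 5)
  Token 6: 'hard' -> NEW (unique so far: 6)
  Token 7: 'when' -> NEW (unique so far: 7)
Unique types: ('book', 'field', 'hard', 'teacher', 'when', 'wolf', 'writes')
Vocabulary size: 7

7


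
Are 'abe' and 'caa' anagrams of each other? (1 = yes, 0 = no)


Sort characters of 'abe': 'abe'
Sort characters of 'caa': 'aac'
Sorted forms differ -> they are NOT anagrams
Result: 0

0


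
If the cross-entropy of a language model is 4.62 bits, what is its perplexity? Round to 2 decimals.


Perplexity formula: PP = 2^H
H = 4.62
PP = 2^4.62
Decompose: 2^4.62 = 2^4 * 2^0.62
2^4 = 16, 2^0.62 ~ 1.5368752
PP ~ 16 * 1.5368752 = 24.5900032
Rounded to 2 decimals: 24.59

24.59


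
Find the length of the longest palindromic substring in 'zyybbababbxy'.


Scanning 'zyybbababbxy' for palindromic substrings.
Substring at positions 3-9: 'bbababb'.
Check: reverse('bbababb') = 'bbababb' -> palindrome confirmed.
Neighbouring characters ('y' / 'x') break symmetry, so it cannot extend further.
No longer palindromic substring exists; longest length = 7

7


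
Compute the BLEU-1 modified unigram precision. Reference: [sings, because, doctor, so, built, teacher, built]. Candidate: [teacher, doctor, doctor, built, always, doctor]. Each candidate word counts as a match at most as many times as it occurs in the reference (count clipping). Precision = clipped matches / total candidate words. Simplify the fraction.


Reference word counts: {'because': 1, 'built': 2, 'doctor': 1, 'sings': 1, 'so': 1, 'teacher': 1}
Checking each candidate word (with clipping):
  'teacher' -> in reference (ref count 1, used 1/1) -> match (matches: 1)
  'doctor' -> in reference (ref count 1, used 1/1) -> match (matches: 2)
  'doctor' -> ref count 1 already used up (1/1) -> clipped, no match (matches: 2)
  'built' -> in reference (ref count 2, used 1/2) -> match (matches: 3)
  'always' -> not in reference -> no match (matches: 3)
  'doctor' -> ref count 1 already used up (1/1) -> clipped, no match (matches: 3)
Clipped matches: 3, Candidate length: 6
Precision = 3/6 = 1/2

1/2


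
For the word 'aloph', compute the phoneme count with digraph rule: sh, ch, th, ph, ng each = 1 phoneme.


Parsing 'aloph' greedily, digraphs first:
  'a' -> vowel phoneme (phonemes so far: 1)
  'l' -> consonant phoneme (phonemes so far: 2)
  'o' -> vowel phoneme (phonemes so far: 3)
  'ph' -> digraph (1 consonant phoneme) (phonemes so far: 4)
Total phonemes: 4

4


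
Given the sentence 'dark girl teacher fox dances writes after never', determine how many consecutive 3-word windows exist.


Word trigrams from [8] words:
  Trigram 1: (dark girl teacher)
  Trigram 2: (girl teacher fox)
  Trigram 3: (teacher fox dances)
  Trigram 4: (fox dances writes)
  Trigram 5: (dances writes after)
  Trigram 6: (writes after never)
Total word trigrams: 8 - 2 = 6

6


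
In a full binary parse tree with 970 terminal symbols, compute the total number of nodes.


Leaf nodes (terminals): 970
Internal nodes = n - 1 = 970 - 1 = 969
Total = leaves + internal = 970 + 969 = 1939

1939


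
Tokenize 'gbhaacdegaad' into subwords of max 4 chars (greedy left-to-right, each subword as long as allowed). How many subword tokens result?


'gbhaacdegaad' has 12 characters.
Chunking with max size 4:
  Chunk 1: 'gbha' (positions 0-3)
  Chunk 2: 'acde' (positions 4-7)
  Chunk 3: 'gaad' (positions 8-11)
Total chunks: ceil(12 / 4) = 3

3


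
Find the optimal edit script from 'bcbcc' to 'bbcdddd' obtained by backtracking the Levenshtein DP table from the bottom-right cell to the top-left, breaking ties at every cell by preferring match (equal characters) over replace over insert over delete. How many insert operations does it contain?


Edit distance = 5. Backtracking from cell (5, 7) with preference match > replace > insert > delete,
then listing the resulting alignment 'bcbcc' -> 'bbcdddd' left to right:
  Step 1: insert 'b' [insertion #1]
  Step 2: keep 'b'
  Step 3: keep 'c'
  Step 4: insert 'd' [insertion #2]
  Step 5: replace b->d
  Step 6: replace c->d
  Step 7: replace c->d
Total insertions: 2

2


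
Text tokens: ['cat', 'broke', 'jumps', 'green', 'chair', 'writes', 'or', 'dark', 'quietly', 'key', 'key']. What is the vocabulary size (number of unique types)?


Listing all tokens and tracking unique types:
  Token 1: 'cat' -> NEW (unique so far: 1)
  Token 2: 'broke' -> NEW (unique so far: 2)
  Token 3: 'jumps' -> NEW (unique so far: 3)
  Token 4: 'green' -> NEW (unique so far: 4)
  Token 5: 'chair' -> NEW (unique so far: 5)
  Token 6: 'writes' -> NEW (unique so far: 6)
  Token 7: 'or' -> NEW (unique so far: 7)
  Token 8: 'dark' -> NEW (unique so far: 8)
  Token 9: 'quietly' -> NEW (unique so far: 9)
  Token 10: 'key' -> NEW (unique so far: 10)
  Token 11: 'key' -> duplicate (unique so far: 10)
Unique types: ('broke', 'cat', 'chair', 'dark', 'green', 'jumps', 'key', 'or', 'quietly', 'writes')
Vocabulary size: 10

10


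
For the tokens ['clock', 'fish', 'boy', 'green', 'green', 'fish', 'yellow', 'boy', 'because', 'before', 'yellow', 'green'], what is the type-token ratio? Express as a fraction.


Tokens: 12
Unique types: ('because', 'before', 'boy', 'clock', 'fish', 'green', 'yellow') = 7
TTR = 7/12
Already in lowest terms.

7/12


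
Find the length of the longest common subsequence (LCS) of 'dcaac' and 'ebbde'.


DP table for LCS of 'dcaac' and 'ebbde':
       e  b  b  d  e
    0  0  0  0  0  0
  d 0  0  0  0  1  1
  c 0  0  0  0  1  1
  a 0  0  0  0  1  1
  a 0  0  0  0  1  1
  c 0  0  0  0  1  1
LCS: 'd'
LCS length = 1

1


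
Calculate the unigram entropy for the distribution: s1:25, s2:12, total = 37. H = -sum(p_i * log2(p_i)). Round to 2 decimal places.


Computing entropy H = -sum(p_i * log2(p_i)):
  s1: p = 25/37 = 0.6757, -p*log2(p) = 0.3822
  s2: p = 12/37 = 0.3243, -p*log2(p) = 0.5269
H = sum of terms = 0.9091
Rounded to 2 decimals: 0.91

0.91


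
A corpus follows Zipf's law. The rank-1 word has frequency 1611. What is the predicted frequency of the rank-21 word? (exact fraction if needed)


Zipf's law: freq(rank) = f1 / rank
f1 = 1611, rank = 21
freq = 1611 / 21
GCD(1611, 21) = 3
Simplified: 537/7

537/7


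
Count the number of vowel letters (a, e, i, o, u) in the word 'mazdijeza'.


Scanning each character of 'mazdijeza':
  Position 1: 'm' -> consonant (running count: 0)
  Position 2: 'a' -> vowel (running count: 1)
  Position 3: 'z' -> consonant (running count: 1)
  Position 4: 'd' -> consonant (running count: 1)
  Position 5: 'i' -> vowel (running count: 2)
  Position 6: 'j' -> consonant (running count: 2)
  Position 7: 'e' -> vowel (running count: 3)
  Position 8: 'z' -> consonant (running count: 3)
  Position 9: 'a' -> vowel (running count: 4)
Total vowels: 4

4


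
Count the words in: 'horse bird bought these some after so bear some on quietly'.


Counting words by splitting on spaces:
  Word 1: 'horse'
  Word 2: 'bird'
  Word 3: 'bought'
  Word 4: 'these'
  Word 5: 'some'
  Word 6: 'after'
  Word 7: 'so'
  Word 8: 'bear'
  Word 9: 'some'
  Word 10: 'on'
  Word 11: 'quietly'
Total words: 11

11


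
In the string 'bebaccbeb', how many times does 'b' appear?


Scanning 'bebaccbeb' for 'b':
  Position 0: 'b' -> MATCH (count: 1)
  Position 2: 'b' -> MATCH (count: 2)
  Position 6: 'b' -> MATCH (count: 3)
  Position 8: 'b' -> MATCH (count: 4)
Total occurrences of 'b': 4

4


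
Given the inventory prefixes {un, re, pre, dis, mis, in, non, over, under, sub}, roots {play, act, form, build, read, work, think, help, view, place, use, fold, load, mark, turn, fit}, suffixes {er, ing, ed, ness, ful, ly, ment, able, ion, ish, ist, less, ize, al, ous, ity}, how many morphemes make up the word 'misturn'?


Segmenting 'misturn' against the inventory:
  'mis' -> prefix (morpheme 1)
  'turn' -> root (morpheme 2)
Total morphemes: 2

2


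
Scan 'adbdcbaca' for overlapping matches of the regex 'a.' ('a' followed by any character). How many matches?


Pattern: a. means 'a' followed by any character.
Scanning 'adbdcbaca' position-by-position:
  Pos 0: window 'ad' -> MATCH
  Pos 1: window 'db' -> no
  Pos 2: window 'bd' -> no
  Pos 3: window 'dc' -> no
  Pos 4: window 'cb' -> no
  Pos 5: window 'ba' -> no
  Pos 6: window 'ac' -> MATCH
  Pos 7: window 'ca' -> no
  Pos 8: window 'a' -> no
Total matches: 2

2


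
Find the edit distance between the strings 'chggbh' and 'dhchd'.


Building DP table for s1='chggbh' (len 6) and s2='dhchd' (len 5):
       d  h  c  h  d
    0  1  2  3  4  5
  c 1  1  2  2  3  4
  h 2  2  1  2  2  3
  g 3  3  2  2  3  3
  g 4  4  3  3  3  4
  b 5  5  4  4  4  4
  h 6  6  5  5  4  5
Edit distance = dp[6][5] = 5

5


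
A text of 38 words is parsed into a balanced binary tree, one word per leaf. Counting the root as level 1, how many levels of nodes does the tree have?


In a balanced binary tree with n leaves the deepest leaf is ceil(log2(n)) edges below the root,
so counting node levels inclusive of root and leaves gives ceil(log2(n)) + 1 levels.
log2(38) = 5.2479
ceil(5.2479) = 6
levels = 6 + 1 = 7

7


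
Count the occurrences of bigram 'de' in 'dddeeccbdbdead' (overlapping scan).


Scanning 'dddeeccbdbdead' for bigram 'de':
  Position 0: 'dd' -> no
  Position 1: 'dd' -> no
  Position 2: 'de' -> MATCH
  Position 3: 'ee' -> no
  Position 4: 'ec' -> no
  Position 5: 'cc' -> no
  Position 6: 'cb' -> no
  Position 7: 'bd' -> no
  Position 8: 'db' -> no
  Position 9: 'bd' -> no
  Position 10: 'de' -> MATCH
  Position 11: 'ea' -> no
  Position 12: 'ad' -> no
Total matches: 2

2


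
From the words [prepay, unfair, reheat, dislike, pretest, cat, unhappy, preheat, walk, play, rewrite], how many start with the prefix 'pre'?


Checking each word for prefix 'pre':
  'prepay' -> YES, starts with 'pre' (count: 1)
  'unfair' -> no (count: 1)
  'reheat' -> no (count: 1)
  'dislike' -> no (count: 1)
  'pretest' -> YES, starts with 'pre' (count: 2)
  'cat' -> no (count: 2)
  'unhappy' -> no (count: 2)
  'preheat' -> YES, starts with 'pre' (count: 3)
  'walk' -> no (count: 3)
  'play' -> no (count: 3)
  'rewrite' -> no (count: 3)
Total with prefix 'pre': 3

3


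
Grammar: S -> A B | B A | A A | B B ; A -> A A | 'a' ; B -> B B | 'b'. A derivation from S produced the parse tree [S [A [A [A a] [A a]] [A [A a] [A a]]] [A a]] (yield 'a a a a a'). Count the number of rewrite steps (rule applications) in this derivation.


Every bracketed nonterminal node [X ...] in the tree is produced by exactly one rule application.
Reading the tree off as a leftmost derivation:
  Step 1: S  =>  A A   (applied S -> A A)
  Step 2: A A  =>  A A A   (applied A -> A A)
  Step 3: A A A  =>  A A A A   (applied A -> A A)
  Step 4: A A A A  =>  a A A A   (applied A -> a)
  Step 5: a A A A  =>  a a A A   (applied A -> a)
  Step 6: a a A A  =>  a a A A A   (applied A -> A A)
  Step 7: a a A A A  =>  a a a A A   (applied A -> a)
  Step 8: a a a A A  =>  a a a a A   (applied A -> a)
  Step 9: a a a a A  =>  a a a a a   (applied A -> a)
Final yield: a a a a a
Total rewrite steps: 9

9


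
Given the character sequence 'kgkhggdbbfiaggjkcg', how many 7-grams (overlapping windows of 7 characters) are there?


String 'kgkhggdbbfiaggjkcg' has length L = 18.
Number of overlapping n-grams = L - n + 1
Substituting: 18 - 7 + 1 = 12

12


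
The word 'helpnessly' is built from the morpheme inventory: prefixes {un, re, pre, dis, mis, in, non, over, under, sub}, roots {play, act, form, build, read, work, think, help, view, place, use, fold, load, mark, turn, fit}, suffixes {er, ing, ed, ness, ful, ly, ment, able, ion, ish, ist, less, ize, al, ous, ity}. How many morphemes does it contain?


Segmenting 'helpnessly' against the inventory:
  'help' -> root (morpheme 1)
  'ness' -> suffix (morpheme 2)
  'ly' -> suffix (morpheme 3)
Total morphemes: 3

3


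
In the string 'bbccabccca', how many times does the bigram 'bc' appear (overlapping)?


Scanning 'bbccabccca' for bigram 'bc':
  Position 0: 'bb' -> no
  Position 1: 'bc' -> MATCH
  Position 2: 'cc' -> no
  Position 3: 'ca' -> no
  Position 4: 'ab' -> no
  Position 5: 'bc' -> MATCH
  Position 6: 'cc' -> no
  Position 7: 'cc' -> no
  Position 8: 'ca' -> no
Total matches: 2

2


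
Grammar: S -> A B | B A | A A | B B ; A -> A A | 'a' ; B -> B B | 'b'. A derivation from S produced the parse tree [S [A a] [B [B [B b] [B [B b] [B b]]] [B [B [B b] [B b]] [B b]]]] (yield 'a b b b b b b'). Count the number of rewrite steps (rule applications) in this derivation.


Every bracketed nonterminal node [X ...] in the tree is produced by exactly one rule application.
Reading the tree off as a leftmost derivation:
  Step 1: S  =>  A B   (applied S -> A B)
  Step 2: A B  =>  a B   (applied A -> a)
  Step 3: a B  =>  a B B   (applied B -> B B)
  Step 4: a B B  =>  a B B B   (applied B -> B B)
  Step 5: a B B B  =>  a b B B   (applied B -> b)
  Step 6: a b B B  =>  a b B B B   (applied B -> B B)
  Step 7: a b B B B  =>  a b b B B   (applied B -> b)
  Step 8: a b b B B  =>  a b b b B   (applied B -> b)
  Step 9: a b b b B  =>  a b b b B B   (applied B -> B B)
  Step 10: a b b b B B  =>  a b b b B B B   (applied B -> B B)
  Step 11: a b b b B B B  =>  a b b b b B B   (applied B -> b)
  Step 12: a b b b b B B  =>  a b b b b b B   (applied B -> b)
  Step 13: a b b b b b B  =>  a b b b b b b   (applied B -> b)
Final yield: a b b b b b b
Total rewrite steps: 13

13


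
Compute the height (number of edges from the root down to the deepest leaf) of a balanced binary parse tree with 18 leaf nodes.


In a balanced binary tree with n leaves the deepest leaf is ceil(log2(n)) edges below the root.
log2(18) = 4.1699
ceil(4.1699) = 5
height (edges) = 5

5


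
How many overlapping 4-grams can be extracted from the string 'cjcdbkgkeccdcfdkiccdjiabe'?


String 'cjcdbkgkeccdcfdkiccdjiabe' has length L = 25.
Number of overlapping n-grams = L - n + 1
Substituting: 25 - 4 + 1 = 22

22


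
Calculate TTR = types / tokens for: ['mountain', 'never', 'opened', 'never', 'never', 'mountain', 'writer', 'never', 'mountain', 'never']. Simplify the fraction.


Tokens: 10
Unique types: ('mountain', 'never', 'opened', 'writer') = 4
TTR = 4/10
Simplify: divide both by 2 -> 2/5
TTR = 2/5

2/5


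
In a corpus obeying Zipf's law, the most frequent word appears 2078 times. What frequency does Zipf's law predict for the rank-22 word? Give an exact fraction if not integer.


Zipf's law: freq(rank) = f1 / rank
f1 = 2078, rank = 22
freq = 2078 / 22
GCD(2078, 22) = 2
Simplified: 1039/11

1039/11


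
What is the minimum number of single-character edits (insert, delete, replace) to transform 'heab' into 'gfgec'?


Building DP table for s1='heab' (len 4) and s2='gfgec' (len 5):
       g  f  g  e  c
    0  1  2  3  4  5
  h 1  1  2  3  4  5
  e 2  2  2  3  3  4
  a 3  3  3  3  4  4
  b 4  4  4  4  4  5
Edit distance = dp[4][5] = 5

5


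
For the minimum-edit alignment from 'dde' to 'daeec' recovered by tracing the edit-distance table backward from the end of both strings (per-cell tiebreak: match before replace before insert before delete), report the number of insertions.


Edit distance = 3. Backtracking from cell (3, 5) with preference match > replace > insert > delete,
then listing the resulting alignment 'dde' -> 'daeec' left to right:
  Step 1: keep 'd'
  Step 2: insert 'a' [insertion #1]
  Step 3: replace d->e
  Step 4: keep 'e'
  Step 5: insert 'c' [insertion #2]
Total insertions: 2

2


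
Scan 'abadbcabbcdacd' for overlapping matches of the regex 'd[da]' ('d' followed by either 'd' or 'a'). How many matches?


Pattern: d[da] means 'd' followed by either 'd' or 'a'.
Scanning 'abadbcabbcdacd' position-by-position:
  Pos 0: window 'ab' -> no
  Pos 1: window 'ba' -> no
  Pos 2: window 'ad' -> no
  Pos 3: window 'db' -> no
  Pos 4: window 'bc' -> no
  Pos 5: window 'ca' -> no
  Pos 6: window 'ab' -> no
  Pos 7: window 'bb' -> no
  Pos 8: window 'bc' -> no
  Pos 9: window 'cd' -> no
  Pos 10: window 'da' -> MATCH
  Pos 11: window 'ac' -> no
  Pos 12: window 'cd' -> no
  Pos 13: window 'd' -> no
Total matches: 1

1


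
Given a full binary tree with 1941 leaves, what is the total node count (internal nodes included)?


Leaf nodes (terminals): 1941
Internal nodes = n - 1 = 1941 - 1 = 1940
Total = leaves + internal = 1941 + 1940 = 3881

3881


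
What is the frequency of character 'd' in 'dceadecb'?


Scanning 'dceadecb' for 'd':
  Position 0: 'd' -> MATCH (count: 1)
  Position 4: 'd' -> MATCH (count: 2)
Total occurrences of 'd': 2

2


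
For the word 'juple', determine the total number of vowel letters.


Scanning each character of 'juple':
  Position 1: 'j' -> consonant (running count: 0)
  Position 2: 'u' -> vowel (running count: 1)
  Position 3: 'p' -> consonant (running count: 1)
  Position 4: 'l' -> consonant (running count: 1)
  Position 5: 'e' -> vowel (running count: 2)
Total vowels: 2

2


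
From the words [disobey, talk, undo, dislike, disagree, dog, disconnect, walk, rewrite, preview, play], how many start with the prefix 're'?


Checking each word for prefix 're':
  'disobey' -> no (count: 0)
  'talk' -> no (count: 0)
  'undo' -> no (count: 0)
  'dislike' -> no (count: 0)
  'disagree' -> no (count: 0)
  'dog' -> no (count: 0)
  'disconnect' -> no (count: 0)
  'walk' -> no (count: 0)
  'rewrite' -> YES, starts with 're' (count: 1)
  'preview' -> no (count: 1)
  'play' -> no (count: 1)
Total with prefix 're': 1

1


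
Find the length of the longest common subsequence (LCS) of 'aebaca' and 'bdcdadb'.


DP table for LCS of 'aebaca' and 'bdcdadb':
       b  d  c  d  a  d  b
    0  0  0  0  0  0  0  0
  a 0  0  0  0  0  1  1  1
  e 0  0  0  0  0  1  1  1
  b 0  1  1  1  1  1  1  2
  a 0  1  1  1  1  2  2  2
  c 0  1  1  2  2  2  2  2
  a 0  1  1  2  2  3  3  3
LCS: 'bca'
LCS length = 3

3


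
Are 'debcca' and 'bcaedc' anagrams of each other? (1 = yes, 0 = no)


Sort characters of 'debcca': 'abccde'
Sort characters of 'bcaedc': 'abccde'
Sorted forms match -> they ARE anagrams
Result: 1

1


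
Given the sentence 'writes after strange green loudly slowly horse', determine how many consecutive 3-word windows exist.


Word trigrams from [7] words:
  Trigram 1: (writes after strange)
  Trigram 2: (after strange green)
  Trigram 3: (strange green loudly)
  Trigram 4: (green loudly slowly)
  Trigram 5: (loudly slowly horse)
Total word trigrams: 7 - 2 = 5

5


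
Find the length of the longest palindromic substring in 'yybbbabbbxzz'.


Scanning 'yybbbabbbxzz' for palindromic substrings.
Substring at positions 2-8: 'bbbabbb'.
Check: reverse('bbbabbb') = 'bbbabbb' -> palindrome confirmed.
Neighbouring characters ('y' / 'x') break symmetry, so it cannot extend further.
No longer palindromic substring exists; longest length = 7

7


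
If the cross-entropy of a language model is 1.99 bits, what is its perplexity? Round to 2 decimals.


Perplexity formula: PP = 2^H
H = 1.99
PP = 2^1.99
Decompose: 2^1.99 = 2^1 * 2^0.99
2^1 = 2, 2^0.99 ~ 1.9861850
PP ~ 2 * 1.9861850 = 3.9723700
Rounded to 2 decimals: 3.97

3.97


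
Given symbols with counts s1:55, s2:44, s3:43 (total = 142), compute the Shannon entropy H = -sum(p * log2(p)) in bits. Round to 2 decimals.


Computing entropy H = -sum(p_i * log2(p_i)):
  s1: p = 55/142 = 0.3873, -p*log2(p) = 0.5300
  s2: p = 44/142 = 0.3099, -p*log2(p) = 0.5238
  s3: p = 43/142 = 0.3028, -p*log2(p) = 0.5219
H = sum of terms = 1.5757
Rounded to 2 decimals: 1.58

1.58


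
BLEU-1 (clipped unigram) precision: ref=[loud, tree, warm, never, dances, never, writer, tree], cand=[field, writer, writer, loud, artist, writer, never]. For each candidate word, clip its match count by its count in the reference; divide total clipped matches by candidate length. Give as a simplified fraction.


Reference word counts: {'dances': 1, 'loud': 1, 'never': 2, 'tree': 2, 'warm': 1, 'writer': 1}
Checking each candidate word (with clipping):
  'field' -> not in reference -> no match (matches: 0)
  'writer' -> in reference (ref count 1, used 1/1) -> match (matches: 1)
  'writer' -> ref count 1 already used up (1/1) -> clipped, no match (matches: 1)
  'loud' -> in reference (ref count 1, used 1/1) -> match (matches: 2)
  'artist' -> not in reference -> no match (matches: 2)
  'writer' -> ref count 1 already used up (1/1) -> clipped, no match (matches: 2)
  'never' -> in reference (ref count 2, used 1/2) -> match (matches: 3)
Clipped matches: 3, Candidate length: 7
Precision = 3/7

3/7


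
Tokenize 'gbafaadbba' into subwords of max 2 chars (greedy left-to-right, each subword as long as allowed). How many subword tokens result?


'gbafaadbba' has 10 characters.
Chunking with max size 2:
  Chunk 1: 'gb' (positions 0-1)
  Chunk 2: 'af' (positions 2-3)
  Chunk 3: 'aa' (positions 4-5)
  Chunk 4: 'db' (positions 6-7)
  Chunk 5: 'ba' (positions 8-9)
Total chunks: ceil(10 / 2) = 5

5


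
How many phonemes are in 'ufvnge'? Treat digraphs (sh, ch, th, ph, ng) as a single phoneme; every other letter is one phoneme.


Parsing 'ufvnge' greedily, digraphs first:
  'u' -> vowel phoneme (phonemes so far: 1)
  'f' -> consonant phoneme (phonemes so far: 2)
  'v' -> consonant phoneme (phonemes so far: 3)
  'ng' -> digraph (1 consonant phoneme) (phonemes so far: 4)
  'e' -> vowel phoneme (phonemes so far: 5)
Total phonemes: 5

5


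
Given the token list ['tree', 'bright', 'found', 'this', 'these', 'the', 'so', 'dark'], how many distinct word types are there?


Listing all tokens and tracking unique types:
  Token 1: 'tree' -> NEW (unique so far: 1)
  Token 2: 'bright' -> NEW (unique so far: 2)
  Token 3: 'found' -> NEW (unique so far: 3)
  Token 4: 'this' -> NEW (unique so far: 4)
  Token 5: 'these' -> NEW (unique so far: 5)
  Token 6: 'the' -> NEW (unique so far: 6)
  Token 7: 'so' -> NEW (unique so far: 7)
  Token 8: 'dark' -> NEW (unique so far: 8)
Unique types: ('bright', 'dark', 'found', 'so', 'the', 'these', 'this', 'tree')
Vocabulary size: 8

8


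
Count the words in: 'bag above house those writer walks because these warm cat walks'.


Counting words by splitting on spaces:
  Word 1: 'bag'
  Word 2: 'above'
  Word 3: 'house'
  Word 4: 'those'
  Word 5: 'writer'
  Word 6: 'walks'
  Word 7: 'because'
  Word 8: 'these'
  Word 9: 'warm'
  Word 10: 'cat'
  Word 11: 'walks'
Total words: 11

11


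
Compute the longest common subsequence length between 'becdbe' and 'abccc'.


DP table for LCS of 'becdbe' and 'abccc':
       a  b  c  c  c
    0  0  0  0  0  0
  b 0  0  1  1  1  1
  e 0  0  1  1  1  1
  c 0  0  1  2  2  2
  d 0  0  1  2  2  2
  b 0  0  1  2  2  2
  e 0  0  1  2  2  2
LCS: 'bc'
LCS length = 2

2


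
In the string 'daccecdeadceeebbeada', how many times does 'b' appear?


Scanning 'daccecdeadceeebbeada' for 'b':
  Position 14: 'b' -> MATCH (count: 1)
  Position 15: 'b' -> MATCH (count: 2)
Total occurrences of 'b': 2

2


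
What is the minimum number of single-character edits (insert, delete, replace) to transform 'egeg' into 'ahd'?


Building DP table for s1='egeg' (len 4) and s2='ahd' (len 3):
       a  h  d
    0  1  2  3
  e 1  1  2  3
  g 2  2  2  3
  e 3  3  3  3
  g 4  4  4  4
Edit distance = dp[4][3] = 4

4


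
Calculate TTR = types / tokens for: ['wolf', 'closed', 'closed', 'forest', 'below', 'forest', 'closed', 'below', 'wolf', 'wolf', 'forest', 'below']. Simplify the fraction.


Tokens: 12
Unique types: ('below', 'closed', 'forest', 'wolf') = 4
TTR = 4/12
Simplify: divide both by 4 -> 1/3
TTR = 1/3

1/3


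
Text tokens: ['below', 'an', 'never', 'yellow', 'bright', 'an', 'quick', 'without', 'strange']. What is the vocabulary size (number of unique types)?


Listing all tokens and tracking unique types:
  Token 1: 'below' -> NEW (unique so far: 1)
  Token 2: 'an' -> NEW (unique so far: 2)
  Token 3: 'never' -> NEW (unique so far: 3)
  Token 4: 'yellow' -> NEW (unique so far: 4)
  Token 5: 'bright' -> NEW (unique so far: 5)
  Token 6: 'an' -> duplicate (unique so far: 5)
  Token 7: 'quick' -> NEW (unique so far: 6)
  Token 8: 'without' -> NEW (unique so far: 7)
  Token 9: 'strange' -> NEW (unique so far: 8)
Unique types: ('an', 'below', 'bright', 'never', 'quick', 'strange', 'without', 'yellow')
Vocabulary size: 8

8


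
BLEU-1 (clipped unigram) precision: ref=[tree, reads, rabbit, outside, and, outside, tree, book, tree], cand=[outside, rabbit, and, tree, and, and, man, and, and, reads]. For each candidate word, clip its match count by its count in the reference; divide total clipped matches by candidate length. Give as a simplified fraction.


Reference word counts: {'and': 1, 'book': 1, 'outside': 2, 'rabbit': 1, 'reads': 1, 'tree': 3}
Checking each candidate word (with clipping):
  'outside' -> in reference (ref count 2, used 1/2) -> match (matches: 1)
  'rabbit' -> in reference (ref count 1, used 1/1) -> match (matches: 2)
  'and' -> in reference (ref count 1, used 1/1) -> match (matches: 3)
  'tree' -> in reference (ref count 3, used 1/3) -> match (matches: 4)
  'and' -> ref count 1 already used up (1/1) -> clipped, no match (matches: 4)
  'and' -> ref count 1 already used up (1/1) -> clipped, no match (matches: 4)
  'man' -> not in reference -> no match (matches: 4)
  'and' -> ref count 1 already used up (1/1) -> clipped, no match (matches: 4)
  'and' -> ref count 1 already used up (1/1) -> clipped, no match (matches: 4)
  'reads' -> in reference (ref count 1, used 1/1) -> match (matches: 5)
Clipped matches: 5, Candidate length: 10
Precision = 5/10 = 1/2

1/2


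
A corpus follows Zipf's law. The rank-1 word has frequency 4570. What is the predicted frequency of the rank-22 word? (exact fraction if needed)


Zipf's law: freq(rank) = f1 / rank
f1 = 4570, rank = 22
freq = 4570 / 22
GCD(4570, 22) = 2
Simplified: 2285/11

2285/11


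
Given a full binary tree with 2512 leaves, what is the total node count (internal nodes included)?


Leaf nodes (terminals): 2512
Internal nodes = n - 1 = 2512 - 1 = 2511
Total = leaves + internal = 2512 + 2511 = 5023

5023


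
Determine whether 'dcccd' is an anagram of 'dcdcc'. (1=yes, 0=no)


Sort characters of 'dcccd': 'cccdd'
Sort characters of 'dcdcc': 'cccdd'
Sorted forms match -> they ARE anagrams
Result: 1

1


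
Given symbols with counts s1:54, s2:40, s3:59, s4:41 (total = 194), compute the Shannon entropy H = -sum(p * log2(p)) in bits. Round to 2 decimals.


Computing entropy H = -sum(p_i * log2(p_i)):
  s1: p = 54/194 = 0.2784, -p*log2(p) = 0.5136
  s2: p = 40/194 = 0.2062, -p*log2(p) = 0.4697
  s3: p = 59/194 = 0.3041, -p*log2(p) = 0.5223
  s4: p = 41/194 = 0.2113, -p*log2(p) = 0.4739
H = sum of terms = 1.9795
Rounded to 2 decimals: 1.98

1.98


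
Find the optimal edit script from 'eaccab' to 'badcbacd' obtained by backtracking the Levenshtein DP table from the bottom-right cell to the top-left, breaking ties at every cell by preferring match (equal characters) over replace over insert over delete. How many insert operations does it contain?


Edit distance = 5. Backtracking from cell (6, 8) with preference match > replace > insert > delete,
then listing the resulting alignment 'eaccab' -> 'badcbacd' left to right:
  Step 1: replace e->b
  Step 2: keep 'a'
  Step 3: insert 'd' [insertion #1]
  Step 4: keep 'c'
  Step 5: replace c->b
  Step 6: keep 'a'
  Step 7: insert 'c' [insertion #2]
  Step 8: replace b->d
Total insertions: 2

2


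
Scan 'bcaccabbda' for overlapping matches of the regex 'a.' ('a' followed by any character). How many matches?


Pattern: a. means 'a' followed by any character.
Scanning 'bcaccabbda' position-by-position:
  Pos 0: window 'bc' -> no
  Pos 1: window 'ca' -> no
  Pos 2: window 'ac' -> MATCH
  Pos 3: window 'cc' -> no
  Pos 4: window 'ca' -> no
  Pos 5: window 'ab' -> MATCH
  Pos 6: window 'bb' -> no
  Pos 7: window 'bd' -> no
  Pos 8: window 'da' -> no
  Pos 9: window 'a' -> no
Total matches: 2

2


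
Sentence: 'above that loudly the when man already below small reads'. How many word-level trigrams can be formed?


Word trigrams from [10] words:
  Trigram 1: (above that loudly)
  Trigram 2: (that loudly the)
  Trigram 3: (loudly the when)
  Trigram 4: (the when man)
  Trigram 5: (when man already)
  Trigram 6: (man already below)
  Trigram 7: (already below small)
  Trigram 8: (below small reads)
Total word trigrams: 10 - 2 = 8

8


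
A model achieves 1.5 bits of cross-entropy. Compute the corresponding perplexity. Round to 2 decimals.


Perplexity formula: PP = 2^H
H = 1.5
PP = 2^1.5
Decompose: 2^1.5 = 2^1 * 2^0.5 = 2^1 * sqrt(2)
2^1 = 2, sqrt(2) ~ 1.4142136
PP ~ 2 * 1.4142136 = 2.8284272
Rounded to 2 decimals: 2.83

2.83
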